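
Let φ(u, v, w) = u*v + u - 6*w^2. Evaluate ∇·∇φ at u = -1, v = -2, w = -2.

∂²φ/∂u² = 0
∂²φ/∂v² = 0
∂²φ/∂w² = -12
∇²φ = -12
At (-1, -2, -2): -12.

-12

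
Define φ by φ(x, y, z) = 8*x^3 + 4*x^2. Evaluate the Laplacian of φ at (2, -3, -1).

104

∂²φ/∂x² = 8*(6*x + 1)
∂²φ/∂y² = 0
∂²φ/∂z² = 0
∇²φ = 48*x + 8
At (2, -3, -1): 104.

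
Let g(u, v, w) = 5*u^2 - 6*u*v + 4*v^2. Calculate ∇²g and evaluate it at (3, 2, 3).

18

∂²g/∂u² = 10
∂²g/∂v² = 8
∂²g/∂w² = 0
∇²g = 18
At (3, 2, 3): 18.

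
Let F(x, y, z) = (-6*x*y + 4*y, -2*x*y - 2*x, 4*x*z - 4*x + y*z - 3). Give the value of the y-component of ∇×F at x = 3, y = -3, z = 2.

(∇×F)_2 = ∂F₁/∂z − ∂F₃/∂x
= 0 − (4*z - 4)
= -4*z + 4
At (3, -3, 2): -4.

-4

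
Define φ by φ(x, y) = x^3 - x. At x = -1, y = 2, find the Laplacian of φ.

-6

∂²φ/∂x² = 6*x
∂²φ/∂y² = 0
∇²φ = 6*x
At (-1, 2): -6.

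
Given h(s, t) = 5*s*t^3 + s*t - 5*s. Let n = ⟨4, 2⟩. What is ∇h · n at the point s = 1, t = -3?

-300

∂h/∂s = 5*t^3 + t - 5
∂h/∂t = 15*s*t^2 + s
∇h at (1, -3) = (-143, 136)
∇h · n = (-143)(4) + (136)(2) = -300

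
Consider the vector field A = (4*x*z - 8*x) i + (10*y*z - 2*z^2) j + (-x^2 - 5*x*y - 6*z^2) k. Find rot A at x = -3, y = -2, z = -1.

(∇×A)₁ = ∂A₃/∂y − ∂A₂/∂z = -5*x - 10*y + 4*z
(∇×A)₂ = ∂A₁/∂z − ∂A₃/∂x = 6*x + 5*y
(∇×A)₃ = ∂A₂/∂x − ∂A₁/∂y = 0
∇×A = (-5*x - 10*y + 4*z, 6*x + 5*y, 0)
At (-3, -2, -1): (31, -28, 0).

(31, -28, 0)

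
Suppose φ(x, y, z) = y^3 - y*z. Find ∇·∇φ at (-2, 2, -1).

12

∂²φ/∂x² = 0
∂²φ/∂y² = 6*y
∂²φ/∂z² = 0
∇²φ = 6*y
At (-2, 2, -1): 12.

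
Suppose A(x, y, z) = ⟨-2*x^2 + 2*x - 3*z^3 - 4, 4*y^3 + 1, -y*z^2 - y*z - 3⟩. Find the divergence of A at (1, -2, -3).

36

∂A₁/∂x = -4*x + 2
∂A₂/∂y = 12*y^2
∂A₃/∂z = -2*y*z - y
∇·A = -4*x + 12*y^2 - 2*y*z - y + 2
At (1, -2, -3): 36.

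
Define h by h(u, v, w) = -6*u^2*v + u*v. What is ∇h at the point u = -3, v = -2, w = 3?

(-74, -57, 0)

∂h/∂u = -12*u*v + v
∂h/∂v = -6*u^2 + u
∂h/∂w = 0
∇h = (-12*u*v + v, -6*u^2 + u, 0)
At (-3, -2, 3): (-74, -57, 0).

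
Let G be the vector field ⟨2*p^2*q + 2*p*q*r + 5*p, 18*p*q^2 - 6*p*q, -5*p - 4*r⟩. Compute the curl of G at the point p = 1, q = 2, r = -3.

(∇×G)₁ = ∂G₃/∂q − ∂G₂/∂r = 0
(∇×G)₂ = ∂G₁/∂r − ∂G₃/∂p = 2*p*q + 5
(∇×G)₃ = ∂G₂/∂p − ∂G₁/∂q = -2*p^2 - 2*p*r + 18*q^2 - 6*q
∇×G = (0, 2*p*q + 5, -2*p^2 - 2*p*r + 18*q^2 - 6*q)
At (1, 2, -3): (0, 9, 64).

(0, 9, 64)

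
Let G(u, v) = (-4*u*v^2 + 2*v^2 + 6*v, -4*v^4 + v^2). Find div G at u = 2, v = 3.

-462

∂G₁/∂u = -4*v^2
∂G₂/∂v = -16*v^3 + 2*v
∇·G = -16*v^3 - 4*v^2 + 2*v
At (2, 3): -462.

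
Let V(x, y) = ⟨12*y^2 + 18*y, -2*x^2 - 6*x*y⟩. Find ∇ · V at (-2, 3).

12

∂V₁/∂x = 0
∂V₂/∂y = -6*x
∇·V = -6*x
At (-2, 3): 12.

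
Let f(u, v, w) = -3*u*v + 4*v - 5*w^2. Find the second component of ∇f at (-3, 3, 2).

13

(∇f)_2 = ∂f/∂v = -3*u + 4
At (-3, 3, 2): 13.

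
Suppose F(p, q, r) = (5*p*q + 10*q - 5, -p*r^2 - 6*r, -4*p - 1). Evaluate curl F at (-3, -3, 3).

(-12, 4, -4)

(∇×F)₁ = ∂F₃/∂q − ∂F₂/∂r = 2*p*r + 6
(∇×F)₂ = ∂F₁/∂r − ∂F₃/∂p = 4
(∇×F)₃ = ∂F₂/∂p − ∂F₁/∂q = -5*p - r^2 - 10
∇×F = (2*p*r + 6, 4, -5*p - r^2 - 10)
At (-3, -3, 3): (-12, 4, -4).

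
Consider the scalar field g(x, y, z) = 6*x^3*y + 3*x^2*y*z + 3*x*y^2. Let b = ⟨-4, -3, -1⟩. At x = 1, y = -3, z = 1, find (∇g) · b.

∂g/∂x = 18*x^2*y + 6*x*y*z + 3*y^2
∂g/∂y = 6*x^3 + 3*x^2*z + 6*x*y
∂g/∂z = 3*x^2*y
∇g at (1, -3, 1) = (-45, -9, -9)
∇g · b = (-45)(-4) + (-9)(-3) + (-9)(-1) = 216

216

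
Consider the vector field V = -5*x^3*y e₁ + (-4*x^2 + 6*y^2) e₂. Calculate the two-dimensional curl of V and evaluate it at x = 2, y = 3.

24

∂V₂/∂x = -8*x
∂V₁/∂y = -5*x^3
Scalar curl = 5*x^3 - 8*x
At (2, 3): 24.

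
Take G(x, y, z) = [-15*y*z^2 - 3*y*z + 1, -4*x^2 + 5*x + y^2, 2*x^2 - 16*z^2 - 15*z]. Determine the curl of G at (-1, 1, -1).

(∇×G)₁ = ∂G₃/∂y − ∂G₂/∂z = 0
(∇×G)₂ = ∂G₁/∂z − ∂G₃/∂x = -4*x - 30*y*z - 3*y
(∇×G)₃ = ∂G₂/∂x − ∂G₁/∂y = -8*x + 15*z^2 + 3*z + 5
∇×G = (0, -4*x - 30*y*z - 3*y, -8*x + 15*z^2 + 3*z + 5)
At (-1, 1, -1): (0, 31, 25).

(0, 31, 25)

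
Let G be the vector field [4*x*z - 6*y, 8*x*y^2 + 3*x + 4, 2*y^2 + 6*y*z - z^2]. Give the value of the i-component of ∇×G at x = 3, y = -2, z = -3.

-26

(∇×G)_1 = ∂G₃/∂y − ∂G₂/∂z
= 4*y + 6*z − (0)
= 4*y + 6*z
At (3, -2, -3): -26.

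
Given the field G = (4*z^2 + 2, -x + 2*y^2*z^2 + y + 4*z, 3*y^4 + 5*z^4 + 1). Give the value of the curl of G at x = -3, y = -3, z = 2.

(-400, 16, -1)

(∇×G)₁ = ∂G₃/∂y − ∂G₂/∂z = 12*y^3 - 4*y^2*z - 4
(∇×G)₂ = ∂G₁/∂z − ∂G₃/∂x = 8*z
(∇×G)₃ = ∂G₂/∂x − ∂G₁/∂y = -1
∇×G = (12*y^3 - 4*y^2*z - 4, 8*z, -1)
At (-3, -3, 2): (-400, 16, -1).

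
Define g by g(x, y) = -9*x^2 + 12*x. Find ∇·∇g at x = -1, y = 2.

-18

∂²g/∂x² = -18
∂²g/∂y² = 0
∇²g = -18
At (-1, 2): -18.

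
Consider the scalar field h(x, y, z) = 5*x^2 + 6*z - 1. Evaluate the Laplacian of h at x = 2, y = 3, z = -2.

∂²h/∂x² = 10
∂²h/∂y² = 0
∂²h/∂z² = 0
∇²h = 10
At (2, 3, -2): 10.

10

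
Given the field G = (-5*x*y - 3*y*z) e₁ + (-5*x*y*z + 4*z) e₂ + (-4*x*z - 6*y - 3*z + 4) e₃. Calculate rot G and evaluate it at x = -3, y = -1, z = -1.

(∇×G)₁ = ∂G₃/∂y − ∂G₂/∂z = 5*x*y - 10
(∇×G)₂ = ∂G₁/∂z − ∂G₃/∂x = -3*y + 4*z
(∇×G)₃ = ∂G₂/∂x − ∂G₁/∂y = 5*x - 5*y*z + 3*z
∇×G = (5*x*y - 10, -3*y + 4*z, 5*x - 5*y*z + 3*z)
At (-3, -1, -1): (5, -1, -23).

(5, -1, -23)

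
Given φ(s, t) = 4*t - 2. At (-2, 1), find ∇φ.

∂φ/∂s = 0
∂φ/∂t = 4
∇φ = (0, 4)
At (-2, 1): (0, 4).

(0, 4)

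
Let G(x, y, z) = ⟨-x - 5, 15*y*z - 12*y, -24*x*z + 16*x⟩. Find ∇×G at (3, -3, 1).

(45, 8, 0)

(∇×G)₁ = ∂G₃/∂y − ∂G₂/∂z = -15*y
(∇×G)₂ = ∂G₁/∂z − ∂G₃/∂x = 24*z - 16
(∇×G)₃ = ∂G₂/∂x − ∂G₁/∂y = 0
∇×G = (-15*y, 24*z - 16, 0)
At (3, -3, 1): (45, 8, 0).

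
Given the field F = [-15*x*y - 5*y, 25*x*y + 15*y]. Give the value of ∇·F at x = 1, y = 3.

-5

∂F₁/∂x = -15*y
∂F₂/∂y = 25*x + 15
∇·F = 25*x - 15*y + 15
At (1, 3): -5.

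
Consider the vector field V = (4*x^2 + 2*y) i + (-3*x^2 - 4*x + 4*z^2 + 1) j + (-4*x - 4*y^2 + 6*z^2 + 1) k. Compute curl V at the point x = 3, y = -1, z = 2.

(-8, 4, -24)

(∇×V)₁ = ∂V₃/∂y − ∂V₂/∂z = -8*y - 8*z
(∇×V)₂ = ∂V₁/∂z − ∂V₃/∂x = 4
(∇×V)₃ = ∂V₂/∂x − ∂V₁/∂y = -6*x - 6
∇×V = (-8*y - 8*z, 4, -6*x - 6)
At (3, -1, 2): (-8, 4, -24).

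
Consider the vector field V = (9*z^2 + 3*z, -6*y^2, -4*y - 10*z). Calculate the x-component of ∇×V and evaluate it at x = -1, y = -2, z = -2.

-4

(∇×V)_1 = ∂V₃/∂y − ∂V₂/∂z
= -4 − (0)
= -4
At (-1, -2, -2): -4.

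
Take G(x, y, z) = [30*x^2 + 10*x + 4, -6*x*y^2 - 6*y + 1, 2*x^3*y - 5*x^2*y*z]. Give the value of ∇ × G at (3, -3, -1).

(99, 252, -54)

(∇×G)₁ = ∂G₃/∂y − ∂G₂/∂z = 2*x^3 - 5*x^2*z
(∇×G)₂ = ∂G₁/∂z − ∂G₃/∂x = -6*x^2*y + 10*x*y*z
(∇×G)₃ = ∂G₂/∂x − ∂G₁/∂y = -6*y^2
∇×G = (2*x^3 - 5*x^2*z, -6*x^2*y + 10*x*y*z, -6*y^2)
At (3, -3, -1): (99, 252, -54).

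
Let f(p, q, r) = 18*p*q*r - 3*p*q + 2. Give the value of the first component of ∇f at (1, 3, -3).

(∇f)_1 = ∂f/∂p = 18*q*r - 3*q
At (1, 3, -3): -171.

-171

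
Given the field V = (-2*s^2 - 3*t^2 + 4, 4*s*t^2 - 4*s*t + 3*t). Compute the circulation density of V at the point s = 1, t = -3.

∂V₂/∂s = 4*t^2 - 4*t
∂V₁/∂t = -6*t
Scalar curl = 4*t^2 + 2*t
At (1, -3): 30.

30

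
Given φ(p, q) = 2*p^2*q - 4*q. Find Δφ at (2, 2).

8

∂²φ/∂p² = 4*q
∂²φ/∂q² = 0
∇²φ = 4*q
At (2, 2): 8.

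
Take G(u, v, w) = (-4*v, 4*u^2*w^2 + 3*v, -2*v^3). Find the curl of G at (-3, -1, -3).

(210, 0, -212)

(∇×G)₁ = ∂G₃/∂v − ∂G₂/∂w = -8*u^2*w - 6*v^2
(∇×G)₂ = ∂G₁/∂w − ∂G₃/∂u = 0
(∇×G)₃ = ∂G₂/∂u − ∂G₁/∂v = 8*u*w^2 + 4
∇×G = (-8*u^2*w - 6*v^2, 0, 8*u*w^2 + 4)
At (-3, -1, -3): (210, 0, -212).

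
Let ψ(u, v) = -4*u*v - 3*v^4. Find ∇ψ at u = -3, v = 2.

∂ψ/∂u = -4*v
∂ψ/∂v = -4*u - 12*v^3
∇ψ = (-4*v, -4*u - 12*v^3)
At (-3, 2): (-8, -84).

(-8, -84)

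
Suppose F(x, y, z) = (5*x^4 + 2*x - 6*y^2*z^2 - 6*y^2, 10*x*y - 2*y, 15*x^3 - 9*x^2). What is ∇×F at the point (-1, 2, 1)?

(∇×F)₁ = ∂F₃/∂y − ∂F₂/∂z = 0
(∇×F)₂ = ∂F₁/∂z − ∂F₃/∂x = -45*x^2 + 18*x - 12*y^2*z
(∇×F)₃ = ∂F₂/∂x − ∂F₁/∂y = 12*y*z^2 + 22*y
∇×F = (0, -45*x^2 + 18*x - 12*y^2*z, 12*y*z^2 + 22*y)
At (-1, 2, 1): (0, -111, 68).

(0, -111, 68)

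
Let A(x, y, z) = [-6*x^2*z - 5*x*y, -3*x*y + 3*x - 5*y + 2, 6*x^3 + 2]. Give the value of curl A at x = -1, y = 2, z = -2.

(∇×A)₁ = ∂A₃/∂y − ∂A₂/∂z = 0
(∇×A)₂ = ∂A₁/∂z − ∂A₃/∂x = -24*x^2
(∇×A)₃ = ∂A₂/∂x − ∂A₁/∂y = 5*x - 3*y + 3
∇×A = (0, -24*x^2, 5*x - 3*y + 3)
At (-1, 2, -2): (0, -24, -8).

(0, -24, -8)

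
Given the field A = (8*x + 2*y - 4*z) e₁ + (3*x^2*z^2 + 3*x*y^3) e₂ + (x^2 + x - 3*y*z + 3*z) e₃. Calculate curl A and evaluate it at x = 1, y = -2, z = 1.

(∇×A)₁ = ∂A₃/∂y − ∂A₂/∂z = -6*x^2*z - 3*z
(∇×A)₂ = ∂A₁/∂z − ∂A₃/∂x = -2*x - 5
(∇×A)₃ = ∂A₂/∂x − ∂A₁/∂y = 6*x*z^2 + 3*y^3 - 2
∇×A = (-6*x^2*z - 3*z, -2*x - 5, 6*x*z^2 + 3*y^3 - 2)
At (1, -2, 1): (-9, -7, -20).

(-9, -7, -20)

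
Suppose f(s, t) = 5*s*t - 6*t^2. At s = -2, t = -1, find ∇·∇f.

∂²f/∂s² = 0
∂²f/∂t² = -12
∇²f = -12
At (-2, -1): -12.

-12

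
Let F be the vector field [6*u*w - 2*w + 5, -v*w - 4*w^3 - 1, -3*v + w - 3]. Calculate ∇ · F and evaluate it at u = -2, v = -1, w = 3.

16

∂F₁/∂u = 6*w
∂F₂/∂v = -w
∂F₃/∂w = 1
∇·F = 5*w + 1
At (-2, -1, 3): 16.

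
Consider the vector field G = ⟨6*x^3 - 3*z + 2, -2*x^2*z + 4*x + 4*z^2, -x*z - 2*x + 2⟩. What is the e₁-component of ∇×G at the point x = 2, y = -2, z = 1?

(∇×G)_1 = ∂G₃/∂y − ∂G₂/∂z
= 0 − (-2*x^2 + 8*z)
= 2*x^2 - 8*z
At (2, -2, 1): 0.

0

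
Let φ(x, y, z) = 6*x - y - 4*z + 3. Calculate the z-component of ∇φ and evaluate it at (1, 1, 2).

(∇φ)_3 = ∂φ/∂z = -4
At (1, 1, 2): -4.

-4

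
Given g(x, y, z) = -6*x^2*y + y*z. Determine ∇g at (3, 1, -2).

(-36, -56, 1)

∂g/∂x = -12*x*y
∂g/∂y = -6*x^2 + z
∂g/∂z = y
∇g = (-12*x*y, -6*x^2 + z, y)
At (3, 1, -2): (-36, -56, 1).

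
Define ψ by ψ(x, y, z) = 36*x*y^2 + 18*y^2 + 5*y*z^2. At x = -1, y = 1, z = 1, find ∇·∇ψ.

∂²ψ/∂x² = 0
∂²ψ/∂y² = 36*(2*x + 1)
∂²ψ/∂z² = 10*y
∇²ψ = 72*x + 10*y + 36
At (-1, 1, 1): -26.

-26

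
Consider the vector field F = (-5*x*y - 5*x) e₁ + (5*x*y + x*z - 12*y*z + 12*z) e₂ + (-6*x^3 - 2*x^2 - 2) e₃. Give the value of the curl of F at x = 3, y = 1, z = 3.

(∇×F)₁ = ∂F₃/∂y − ∂F₂/∂z = -x + 12*y - 12
(∇×F)₂ = ∂F₁/∂z − ∂F₃/∂x = 18*x^2 + 4*x
(∇×F)₃ = ∂F₂/∂x − ∂F₁/∂y = 5*x + 5*y + z
∇×F = (-x + 12*y - 12, 18*x^2 + 4*x, 5*x + 5*y + z)
At (3, 1, 3): (-3, 174, 23).

(-3, 174, 23)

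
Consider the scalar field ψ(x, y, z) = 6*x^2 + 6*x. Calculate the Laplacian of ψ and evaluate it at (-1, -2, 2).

12

∂²ψ/∂x² = 12
∂²ψ/∂y² = 0
∂²ψ/∂z² = 0
∇²ψ = 12
At (-1, -2, 2): 12.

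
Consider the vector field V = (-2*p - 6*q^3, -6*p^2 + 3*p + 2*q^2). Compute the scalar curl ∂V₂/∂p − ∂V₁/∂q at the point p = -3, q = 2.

111

∂V₂/∂p = -12*p + 3
∂V₁/∂q = -18*q^2
Scalar curl = -12*p + 18*q^2 + 3
At (-3, 2): 111.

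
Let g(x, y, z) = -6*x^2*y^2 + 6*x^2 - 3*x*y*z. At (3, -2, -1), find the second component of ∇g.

(∇g)_2 = ∂g/∂y = -12*x^2*y - 3*x*z
At (3, -2, -1): 225.

225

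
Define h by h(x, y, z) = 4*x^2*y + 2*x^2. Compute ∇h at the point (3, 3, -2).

∂h/∂x = 8*x*y + 4*x
∂h/∂y = 4*x^2
∂h/∂z = 0
∇h = (8*x*y + 4*x, 4*x^2, 0)
At (3, 3, -2): (84, 36, 0).

(84, 36, 0)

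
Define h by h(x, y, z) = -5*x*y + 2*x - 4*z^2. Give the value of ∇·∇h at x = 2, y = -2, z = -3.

-8

∂²h/∂x² = 0
∂²h/∂y² = 0
∂²h/∂z² = -8
∇²h = -8
At (2, -2, -3): -8.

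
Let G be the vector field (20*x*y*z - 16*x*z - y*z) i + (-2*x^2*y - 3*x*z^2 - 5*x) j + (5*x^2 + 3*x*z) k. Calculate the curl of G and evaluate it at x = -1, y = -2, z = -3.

(18, 77, -103)

(∇×G)₁ = ∂G₃/∂y − ∂G₂/∂z = 6*x*z
(∇×G)₂ = ∂G₁/∂z − ∂G₃/∂x = 20*x*y - 26*x - y - 3*z
(∇×G)₃ = ∂G₂/∂x − ∂G₁/∂y = -4*x*y - 20*x*z - 3*z^2 + z - 5
∇×G = (6*x*z, 20*x*y - 26*x - y - 3*z, -4*x*y - 20*x*z - 3*z^2 + z - 5)
At (-1, -2, -3): (18, 77, -103).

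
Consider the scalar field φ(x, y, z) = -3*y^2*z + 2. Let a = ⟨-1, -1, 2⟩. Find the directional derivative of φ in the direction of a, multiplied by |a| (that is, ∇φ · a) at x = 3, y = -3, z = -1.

∂φ/∂x = 0
∂φ/∂y = -6*y*z
∂φ/∂z = -3*y^2
∇φ at (3, -3, -1) = (0, -18, -27)
∇φ · a = (0)(-1) + (-18)(-1) + (-27)(2) = -36

-36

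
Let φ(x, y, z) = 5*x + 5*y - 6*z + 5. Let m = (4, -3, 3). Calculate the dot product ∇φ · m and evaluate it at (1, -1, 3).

∂φ/∂x = 5
∂φ/∂y = 5
∂φ/∂z = -6
∇φ at (1, -1, 3) = (5, 5, -6)
∇φ · m = (5)(4) + (5)(-3) + (-6)(3) = -13

-13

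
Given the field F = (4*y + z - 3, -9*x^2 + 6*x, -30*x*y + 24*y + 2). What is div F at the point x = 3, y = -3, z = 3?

0

∂F₁/∂x = 0
∂F₂/∂y = 0
∂F₃/∂z = 0
∇·F = 0
At (3, -3, 3): 0.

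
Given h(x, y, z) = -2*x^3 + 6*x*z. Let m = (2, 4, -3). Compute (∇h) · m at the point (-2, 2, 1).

0

∂h/∂x = -6*x^2 + 6*z
∂h/∂y = 0
∂h/∂z = 6*x
∇h at (-2, 2, 1) = (-18, 0, -12)
∇h · m = (-18)(2) + (0)(4) + (-12)(-3) = 0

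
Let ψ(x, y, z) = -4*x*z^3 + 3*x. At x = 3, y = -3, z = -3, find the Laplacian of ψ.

∂²ψ/∂x² = 0
∂²ψ/∂y² = 0
∂²ψ/∂z² = -24*x*z
∇²ψ = -24*x*z
At (3, -3, -3): 216.

216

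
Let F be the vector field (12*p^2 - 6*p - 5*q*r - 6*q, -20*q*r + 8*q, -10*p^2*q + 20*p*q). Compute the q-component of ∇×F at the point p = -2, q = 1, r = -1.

-65

(∇×F)_2 = ∂F₁/∂r − ∂F₃/∂p
= -5*q − (-20*p*q + 20*q)
= 20*p*q - 25*q
At (-2, 1, -1): -65.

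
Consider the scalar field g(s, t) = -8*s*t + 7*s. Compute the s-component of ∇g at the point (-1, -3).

(∇g)_1 = ∂g/∂s = -8*t + 7
At (-1, -3): 31.

31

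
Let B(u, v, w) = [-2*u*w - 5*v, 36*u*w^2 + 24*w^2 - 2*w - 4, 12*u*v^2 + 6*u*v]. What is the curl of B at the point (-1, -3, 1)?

(92, -88, 41)

(∇×B)₁ = ∂B₃/∂v − ∂B₂/∂w = 24*u*v - 72*u*w + 6*u - 48*w + 2
(∇×B)₂ = ∂B₁/∂w − ∂B₃/∂u = -2*u - 12*v^2 - 6*v
(∇×B)₃ = ∂B₂/∂u − ∂B₁/∂v = 36*w^2 + 5
∇×B = (24*u*v - 72*u*w + 6*u - 48*w + 2, -2*u - 12*v^2 - 6*v, 36*w^2 + 5)
At (-1, -3, 1): (92, -88, 41).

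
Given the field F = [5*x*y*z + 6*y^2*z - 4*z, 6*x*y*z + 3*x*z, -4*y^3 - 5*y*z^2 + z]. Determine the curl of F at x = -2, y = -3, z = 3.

(-183, 80, 93)

(∇×F)₁ = ∂F₃/∂y − ∂F₂/∂z = -6*x*y - 3*x - 12*y^2 - 5*z^2
(∇×F)₂ = ∂F₁/∂z − ∂F₃/∂x = 5*x*y + 6*y^2 - 4
(∇×F)₃ = ∂F₂/∂x − ∂F₁/∂y = -5*x*z - 6*y*z + 3*z
∇×F = (-6*x*y - 3*x - 12*y^2 - 5*z^2, 5*x*y + 6*y^2 - 4, -5*x*z - 6*y*z + 3*z)
At (-2, -3, 3): (-183, 80, 93).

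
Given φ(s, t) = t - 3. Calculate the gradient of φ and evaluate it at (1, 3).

∂φ/∂s = 0
∂φ/∂t = 1
∇φ = (0, 1)
At (1, 3): (0, 1).

(0, 1)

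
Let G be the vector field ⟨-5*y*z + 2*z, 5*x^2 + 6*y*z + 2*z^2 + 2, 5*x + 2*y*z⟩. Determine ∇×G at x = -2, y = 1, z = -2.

(∇×G)₁ = ∂G₃/∂y − ∂G₂/∂z = -6*y - 2*z
(∇×G)₂ = ∂G₁/∂z − ∂G₃/∂x = -5*y - 3
(∇×G)₃ = ∂G₂/∂x − ∂G₁/∂y = 10*x + 5*z
∇×G = (-6*y - 2*z, -5*y - 3, 10*x + 5*z)
At (-2, 1, -2): (-2, -8, -30).

(-2, -8, -30)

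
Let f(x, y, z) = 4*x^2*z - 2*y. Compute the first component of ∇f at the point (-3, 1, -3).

(∇f)_1 = ∂f/∂x = 8*x*z
At (-3, 1, -3): 72.

72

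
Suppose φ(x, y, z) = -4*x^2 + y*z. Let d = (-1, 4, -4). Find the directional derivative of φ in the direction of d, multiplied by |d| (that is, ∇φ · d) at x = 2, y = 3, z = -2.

-4

∂φ/∂x = -8*x
∂φ/∂y = z
∂φ/∂z = y
∇φ at (2, 3, -2) = (-16, -2, 3)
∇φ · d = (-16)(-1) + (-2)(4) + (3)(-4) = -4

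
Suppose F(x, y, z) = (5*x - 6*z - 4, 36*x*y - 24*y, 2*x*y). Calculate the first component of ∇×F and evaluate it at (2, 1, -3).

4

(∇×F)_1 = ∂F₃/∂y − ∂F₂/∂z
= 2*x − (0)
= 2*x
At (2, 1, -3): 4.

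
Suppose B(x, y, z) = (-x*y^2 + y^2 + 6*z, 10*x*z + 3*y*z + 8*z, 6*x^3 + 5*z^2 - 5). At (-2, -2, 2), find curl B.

(18, -66, 32)

(∇×B)₁ = ∂B₃/∂y − ∂B₂/∂z = -10*x - 3*y - 8
(∇×B)₂ = ∂B₁/∂z − ∂B₃/∂x = -18*x^2 + 6
(∇×B)₃ = ∂B₂/∂x − ∂B₁/∂y = 2*x*y - 2*y + 10*z
∇×B = (-10*x - 3*y - 8, -18*x^2 + 6, 2*x*y - 2*y + 10*z)
At (-2, -2, 2): (18, -66, 32).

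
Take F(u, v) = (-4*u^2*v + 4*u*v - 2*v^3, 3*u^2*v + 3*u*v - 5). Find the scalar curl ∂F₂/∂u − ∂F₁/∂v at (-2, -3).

∂F₂/∂u = 6*u*v + 3*v
∂F₁/∂v = -4*u^2 + 4*u - 6*v^2
Scalar curl = 4*u^2 + 6*u*v - 4*u + 6*v^2 + 3*v
At (-2, -3): 105.

105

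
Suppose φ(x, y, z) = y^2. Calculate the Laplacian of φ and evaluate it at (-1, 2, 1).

∂²φ/∂x² = 0
∂²φ/∂y² = 2
∂²φ/∂z² = 0
∇²φ = 2
At (-1, 2, 1): 2.

2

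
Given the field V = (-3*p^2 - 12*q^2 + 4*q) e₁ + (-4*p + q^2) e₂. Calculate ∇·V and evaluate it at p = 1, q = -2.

-10

∂V₁/∂p = -6*p
∂V₂/∂q = 2*q
∇·V = -6*p + 2*q
At (1, -2): -10.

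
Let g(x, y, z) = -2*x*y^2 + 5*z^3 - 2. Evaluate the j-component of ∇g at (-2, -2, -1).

-16

(∇g)_2 = ∂g/∂y = -4*x*y
At (-2, -2, -1): -16.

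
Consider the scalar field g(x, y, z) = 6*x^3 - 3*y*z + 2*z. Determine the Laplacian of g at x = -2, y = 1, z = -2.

-72

∂²g/∂x² = 36*x
∂²g/∂y² = 0
∂²g/∂z² = 0
∇²g = 36*x
At (-2, 1, -2): -72.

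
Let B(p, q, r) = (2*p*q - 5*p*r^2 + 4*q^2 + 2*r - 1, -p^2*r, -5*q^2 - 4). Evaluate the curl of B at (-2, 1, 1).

(∇×B)₁ = ∂B₃/∂q − ∂B₂/∂r = p^2 - 10*q
(∇×B)₂ = ∂B₁/∂r − ∂B₃/∂p = -10*p*r + 2
(∇×B)₃ = ∂B₂/∂p − ∂B₁/∂q = -2*p*r - 2*p - 8*q
∇×B = (p^2 - 10*q, -10*p*r + 2, -2*p*r - 2*p - 8*q)
At (-2, 1, 1): (-6, 22, 0).

(-6, 22, 0)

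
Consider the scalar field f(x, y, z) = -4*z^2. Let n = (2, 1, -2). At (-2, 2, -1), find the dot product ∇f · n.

-16

∂f/∂x = 0
∂f/∂y = 0
∂f/∂z = -8*z
∇f at (-2, 2, -1) = (0, 0, 8)
∇f · n = (0)(2) + (0)(1) + (8)(-2) = -16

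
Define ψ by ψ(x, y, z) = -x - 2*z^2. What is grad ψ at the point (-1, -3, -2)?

∂ψ/∂x = -1
∂ψ/∂y = 0
∂ψ/∂z = -4*z
∇ψ = (-1, 0, -4*z)
At (-1, -3, -2): (-1, 0, 8).

(-1, 0, 8)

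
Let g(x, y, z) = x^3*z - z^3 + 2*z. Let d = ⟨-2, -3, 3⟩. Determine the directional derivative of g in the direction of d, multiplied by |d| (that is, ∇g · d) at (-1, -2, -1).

∂g/∂x = 3*x^2*z
∂g/∂y = 0
∂g/∂z = x^3 - 3*z^2 + 2
∇g at (-1, -2, -1) = (-3, 0, -2)
∇g · d = (-3)(-2) + (0)(-3) + (-2)(3) = 0

0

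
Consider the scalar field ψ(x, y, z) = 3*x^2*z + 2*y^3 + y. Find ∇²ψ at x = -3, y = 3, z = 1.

42

∂²ψ/∂x² = 6*z
∂²ψ/∂y² = 12*y
∂²ψ/∂z² = 0
∇²ψ = 12*y + 6*z
At (-3, 3, 1): 42.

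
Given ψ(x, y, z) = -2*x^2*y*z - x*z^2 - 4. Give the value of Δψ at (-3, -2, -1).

∂²ψ/∂x² = -4*y*z
∂²ψ/∂y² = 0
∂²ψ/∂z² = -2*x
∇²ψ = -2*x - 4*y*z
At (-3, -2, -1): -2.

-2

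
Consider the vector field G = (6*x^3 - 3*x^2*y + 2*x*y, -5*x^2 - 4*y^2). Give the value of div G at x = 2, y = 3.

∂G₁/∂x = 18*x^2 - 6*x*y + 2*y
∂G₂/∂y = -8*y
∇·G = 18*x^2 - 6*x*y - 6*y
At (2, 3): 18.

18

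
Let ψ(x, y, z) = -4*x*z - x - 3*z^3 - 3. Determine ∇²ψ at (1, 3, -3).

∂²ψ/∂x² = 0
∂²ψ/∂y² = 0
∂²ψ/∂z² = -18*z
∇²ψ = -18*z
At (1, 3, -3): 54.

54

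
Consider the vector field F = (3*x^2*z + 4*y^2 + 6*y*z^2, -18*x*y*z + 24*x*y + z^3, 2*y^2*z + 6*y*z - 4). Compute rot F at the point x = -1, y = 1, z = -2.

(-50, -21, 28)

(∇×F)₁ = ∂F₃/∂y − ∂F₂/∂z = 18*x*y + 4*y*z - 3*z^2 + 6*z
(∇×F)₂ = ∂F₁/∂z − ∂F₃/∂x = 3*x^2 + 12*y*z
(∇×F)₃ = ∂F₂/∂x − ∂F₁/∂y = -18*y*z + 16*y - 6*z^2
∇×F = (18*x*y + 4*y*z - 3*z^2 + 6*z, 3*x^2 + 12*y*z, -18*y*z + 16*y - 6*z^2)
At (-1, 1, -2): (-50, -21, 28).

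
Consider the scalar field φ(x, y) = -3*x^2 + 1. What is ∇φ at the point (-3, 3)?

(18, 0)

∂φ/∂x = -6*x
∂φ/∂y = 0
∇φ = (-6*x, 0)
At (-3, 3): (18, 0).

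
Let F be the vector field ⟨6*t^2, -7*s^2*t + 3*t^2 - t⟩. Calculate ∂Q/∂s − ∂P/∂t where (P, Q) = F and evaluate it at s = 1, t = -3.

∂F₂/∂s = -14*s*t
∂F₁/∂t = 12*t
Scalar curl = -14*s*t - 12*t
At (1, -3): 78.

78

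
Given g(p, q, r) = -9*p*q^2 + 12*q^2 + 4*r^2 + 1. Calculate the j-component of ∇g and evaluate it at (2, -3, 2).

36

(∇g)_2 = ∂g/∂q = -18*p*q + 24*q
At (2, -3, 2): 36.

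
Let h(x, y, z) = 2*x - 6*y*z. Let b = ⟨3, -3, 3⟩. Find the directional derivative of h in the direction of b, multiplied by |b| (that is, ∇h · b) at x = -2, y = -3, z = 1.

∂h/∂x = 2
∂h/∂y = -6*z
∂h/∂z = -6*y
∇h at (-2, -3, 1) = (2, -6, 18)
∇h · b = (2)(3) + (-6)(-3) + (18)(3) = 78

78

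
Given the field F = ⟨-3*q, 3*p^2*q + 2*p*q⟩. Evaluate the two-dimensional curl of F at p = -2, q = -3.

33

∂F₂/∂p = 6*p*q + 2*q
∂F₁/∂q = -3
Scalar curl = 6*p*q + 2*q + 3
At (-2, -3): 33.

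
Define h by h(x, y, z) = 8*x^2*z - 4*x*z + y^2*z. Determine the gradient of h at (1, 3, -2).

(-24, -12, 13)

∂h/∂x = 16*x*z - 4*z
∂h/∂y = 2*y*z
∂h/∂z = 8*x^2 - 4*x + y^2
∇h = (16*x*z - 4*z, 2*y*z, 8*x^2 - 4*x + y^2)
At (1, 3, -2): (-24, -12, 13).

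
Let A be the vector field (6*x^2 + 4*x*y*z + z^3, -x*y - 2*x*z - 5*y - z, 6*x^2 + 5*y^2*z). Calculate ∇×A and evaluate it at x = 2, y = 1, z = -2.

(-15, -4, 19)

(∇×A)₁ = ∂A₃/∂y − ∂A₂/∂z = 2*x + 10*y*z + 1
(∇×A)₂ = ∂A₁/∂z − ∂A₃/∂x = 4*x*y - 12*x + 3*z^2
(∇×A)₃ = ∂A₂/∂x − ∂A₁/∂y = -4*x*z - y - 2*z
∇×A = (2*x + 10*y*z + 1, 4*x*y - 12*x + 3*z^2, -4*x*z - y - 2*z)
At (2, 1, -2): (-15, -4, 19).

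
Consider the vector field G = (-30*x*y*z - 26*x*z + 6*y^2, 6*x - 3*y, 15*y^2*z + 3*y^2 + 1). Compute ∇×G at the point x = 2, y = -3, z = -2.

(162, 128, -78)

(∇×G)₁ = ∂G₃/∂y − ∂G₂/∂z = 30*y*z + 6*y
(∇×G)₂ = ∂G₁/∂z − ∂G₃/∂x = -30*x*y - 26*x
(∇×G)₃ = ∂G₂/∂x − ∂G₁/∂y = 30*x*z - 12*y + 6
∇×G = (30*y*z + 6*y, -30*x*y - 26*x, 30*x*z - 12*y + 6)
At (2, -3, -2): (162, 128, -78).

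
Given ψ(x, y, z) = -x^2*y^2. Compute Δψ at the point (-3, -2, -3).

∂²ψ/∂x² = -2*y^2
∂²ψ/∂y² = -2*x^2
∂²ψ/∂z² = 0
∇²ψ = -2*x^2 - 2*y^2
At (-3, -2, -3): -26.

-26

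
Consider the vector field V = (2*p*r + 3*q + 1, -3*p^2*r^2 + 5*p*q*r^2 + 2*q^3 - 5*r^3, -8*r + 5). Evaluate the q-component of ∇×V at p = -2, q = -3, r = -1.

(∇×V)_2 = ∂V₁/∂r − ∂V₃/∂p
= 2*p − (0)
= 2*p
At (-2, -3, -1): -4.

-4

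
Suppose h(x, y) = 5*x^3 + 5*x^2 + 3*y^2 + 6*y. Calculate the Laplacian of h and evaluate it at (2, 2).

∂²h/∂x² = 10*(3*x + 1)
∂²h/∂y² = 6
∇²h = 30*x + 16
At (2, 2): 76.

76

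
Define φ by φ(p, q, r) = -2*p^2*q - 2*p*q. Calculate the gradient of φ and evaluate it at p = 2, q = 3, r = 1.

(-30, -12, 0)

∂φ/∂p = -4*p*q - 2*q
∂φ/∂q = -2*p^2 - 2*p
∂φ/∂r = 0
∇φ = (-4*p*q - 2*q, -2*p^2 - 2*p, 0)
At (2, 3, 1): (-30, -12, 0).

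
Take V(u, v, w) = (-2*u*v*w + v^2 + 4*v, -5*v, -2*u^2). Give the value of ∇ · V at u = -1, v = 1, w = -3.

∂V₁/∂u = -2*v*w
∂V₂/∂v = -5
∂V₃/∂w = 0
∇·V = -2*v*w - 5
At (-1, 1, -3): 1.

1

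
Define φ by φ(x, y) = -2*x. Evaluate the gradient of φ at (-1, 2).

∂φ/∂x = -2
∂φ/∂y = 0
∇φ = (-2, 0)
At (-1, 2): (-2, 0).

(-2, 0)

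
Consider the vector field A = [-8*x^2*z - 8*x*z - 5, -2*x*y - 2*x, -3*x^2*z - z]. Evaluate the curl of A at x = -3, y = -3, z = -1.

(∇×A)₁ = ∂A₃/∂y − ∂A₂/∂z = 0
(∇×A)₂ = ∂A₁/∂z − ∂A₃/∂x = -8*x^2 + 6*x*z - 8*x
(∇×A)₃ = ∂A₂/∂x − ∂A₁/∂y = -2*y - 2
∇×A = (0, -8*x^2 + 6*x*z - 8*x, -2*y - 2)
At (-3, -3, -1): (0, -30, 4).

(0, -30, 4)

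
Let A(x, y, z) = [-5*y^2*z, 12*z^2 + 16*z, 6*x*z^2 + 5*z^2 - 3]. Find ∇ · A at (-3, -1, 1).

∂A₁/∂x = 0
∂A₂/∂y = 0
∂A₃/∂z = 12*x*z + 10*z
∇·A = 12*x*z + 10*z
At (-3, -1, 1): -26.

-26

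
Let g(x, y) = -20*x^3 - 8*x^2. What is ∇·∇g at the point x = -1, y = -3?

∂²g/∂x² = -8*(15*x + 2)
∂²g/∂y² = 0
∇²g = -120*x - 16
At (-1, -3): 104.

104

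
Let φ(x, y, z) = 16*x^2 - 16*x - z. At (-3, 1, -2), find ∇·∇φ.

∂²φ/∂x² = 32
∂²φ/∂y² = 0
∂²φ/∂z² = 0
∇²φ = 32
At (-3, 1, -2): 32.

32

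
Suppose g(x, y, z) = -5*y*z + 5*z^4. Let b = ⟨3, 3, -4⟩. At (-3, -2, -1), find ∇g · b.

55

∂g/∂x = 0
∂g/∂y = -5*z
∂g/∂z = -5*y + 20*z^3
∇g at (-3, -2, -1) = (0, 5, -10)
∇g · b = (0)(3) + (5)(3) + (-10)(-4) = 55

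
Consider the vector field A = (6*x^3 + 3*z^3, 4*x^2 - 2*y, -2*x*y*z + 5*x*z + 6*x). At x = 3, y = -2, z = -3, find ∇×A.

(18, 102, 24)

(∇×A)₁ = ∂A₃/∂y − ∂A₂/∂z = -2*x*z
(∇×A)₂ = ∂A₁/∂z − ∂A₃/∂x = 2*y*z + 9*z^2 - 5*z - 6
(∇×A)₃ = ∂A₂/∂x − ∂A₁/∂y = 8*x
∇×A = (-2*x*z, 2*y*z + 9*z^2 - 5*z - 6, 8*x)
At (3, -2, -3): (18, 102, 24).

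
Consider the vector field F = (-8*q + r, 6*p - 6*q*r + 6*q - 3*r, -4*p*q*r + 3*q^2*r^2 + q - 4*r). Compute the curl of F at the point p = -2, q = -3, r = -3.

(-200, 37, 14)

(∇×F)₁ = ∂F₃/∂q − ∂F₂/∂r = -4*p*r + 6*q*r^2 + 6*q + 4
(∇×F)₂ = ∂F₁/∂r − ∂F₃/∂p = 4*q*r + 1
(∇×F)₃ = ∂F₂/∂p − ∂F₁/∂q = 14
∇×F = (-4*p*r + 6*q*r^2 + 6*q + 4, 4*q*r + 1, 14)
At (-2, -3, -3): (-200, 37, 14).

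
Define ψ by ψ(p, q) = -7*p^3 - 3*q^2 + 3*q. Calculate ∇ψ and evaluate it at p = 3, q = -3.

∂ψ/∂p = -21*p^2
∂ψ/∂q = -6*q + 3
∇ψ = (-21*p^2, -6*q + 3)
At (3, -3): (-189, 21).

(-189, 21)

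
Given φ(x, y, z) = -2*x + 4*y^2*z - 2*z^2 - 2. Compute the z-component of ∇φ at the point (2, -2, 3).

4

(∇φ)_3 = ∂φ/∂z = 4*y^2 - 4*z
At (2, -2, 3): 4.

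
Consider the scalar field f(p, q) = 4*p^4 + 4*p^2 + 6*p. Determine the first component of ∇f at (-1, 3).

-18

(∇f)_1 = ∂f/∂p = 16*p^3 + 8*p + 6
At (-1, 3): -18.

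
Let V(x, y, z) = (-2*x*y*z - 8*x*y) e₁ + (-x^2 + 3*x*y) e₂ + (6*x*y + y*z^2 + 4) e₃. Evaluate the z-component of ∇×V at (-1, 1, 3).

-9

(∇×V)_3 = ∂V₂/∂x − ∂V₁/∂y
= -2*x + 3*y − (-2*x*z - 8*x)
= 2*x*z + 6*x + 3*y
At (-1, 1, 3): -9.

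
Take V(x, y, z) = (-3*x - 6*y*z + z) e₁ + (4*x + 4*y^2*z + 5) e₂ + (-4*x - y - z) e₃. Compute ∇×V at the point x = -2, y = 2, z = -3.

(-17, -7, -14)

(∇×V)₁ = ∂V₃/∂y − ∂V₂/∂z = -4*y^2 - 1
(∇×V)₂ = ∂V₁/∂z − ∂V₃/∂x = -6*y + 5
(∇×V)₃ = ∂V₂/∂x − ∂V₁/∂y = 6*z + 4
∇×V = (-4*y^2 - 1, -6*y + 5, 6*z + 4)
At (-2, 2, -3): (-17, -7, -14).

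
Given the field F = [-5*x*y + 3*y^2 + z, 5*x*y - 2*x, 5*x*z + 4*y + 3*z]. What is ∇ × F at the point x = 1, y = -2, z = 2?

(4, -9, 5)

(∇×F)₁ = ∂F₃/∂y − ∂F₂/∂z = 4
(∇×F)₂ = ∂F₁/∂z − ∂F₃/∂x = -5*z + 1
(∇×F)₃ = ∂F₂/∂x − ∂F₁/∂y = 5*x - y - 2
∇×F = (4, -5*z + 1, 5*x - y - 2)
At (1, -2, 2): (4, -9, 5).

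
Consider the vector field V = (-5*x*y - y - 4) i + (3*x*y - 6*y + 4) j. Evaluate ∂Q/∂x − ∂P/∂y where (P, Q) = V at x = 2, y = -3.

∂V₂/∂x = 3*y
∂V₁/∂y = -5*x - 1
Scalar curl = 5*x + 3*y + 1
At (2, -3): 2.

2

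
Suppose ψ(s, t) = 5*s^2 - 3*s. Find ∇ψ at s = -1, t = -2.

∂ψ/∂s = 10*s - 3
∂ψ/∂t = 0
∇ψ = (10*s - 3, 0)
At (-1, -2): (-13, 0).

(-13, 0)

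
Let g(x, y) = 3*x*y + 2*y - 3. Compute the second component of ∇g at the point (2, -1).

(∇g)_2 = ∂g/∂y = 3*x + 2
At (2, -1): 8.

8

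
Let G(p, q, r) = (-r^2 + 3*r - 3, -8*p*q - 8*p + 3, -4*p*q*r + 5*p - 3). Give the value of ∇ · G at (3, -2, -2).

∂G₁/∂p = 0
∂G₂/∂q = -8*p
∂G₃/∂r = -4*p*q
∇·G = -4*p*q - 8*p
At (3, -2, -2): 0.

0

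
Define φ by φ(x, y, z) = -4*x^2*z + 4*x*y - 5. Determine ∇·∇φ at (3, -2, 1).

∂²φ/∂x² = -8*z
∂²φ/∂y² = 0
∂²φ/∂z² = 0
∇²φ = -8*z
At (3, -2, 1): -8.

-8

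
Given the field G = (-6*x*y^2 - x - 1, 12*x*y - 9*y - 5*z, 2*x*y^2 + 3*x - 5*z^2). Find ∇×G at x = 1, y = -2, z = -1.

(∇×G)₁ = ∂G₃/∂y − ∂G₂/∂z = 4*x*y + 5
(∇×G)₂ = ∂G₁/∂z − ∂G₃/∂x = -2*y^2 - 3
(∇×G)₃ = ∂G₂/∂x − ∂G₁/∂y = 12*x*y + 12*y
∇×G = (4*x*y + 5, -2*y^2 - 3, 12*x*y + 12*y)
At (1, -2, -1): (-3, -11, -48).

(-3, -11, -48)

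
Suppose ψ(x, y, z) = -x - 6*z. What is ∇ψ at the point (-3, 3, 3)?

∂ψ/∂x = -1
∂ψ/∂y = 0
∂ψ/∂z = -6
∇ψ = (-1, 0, -6)
At (-3, 3, 3): (-1, 0, -6).

(-1, 0, -6)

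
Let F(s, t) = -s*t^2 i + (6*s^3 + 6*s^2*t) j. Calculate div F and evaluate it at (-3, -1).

∂F₁/∂s = -t^2
∂F₂/∂t = 6*s^2
∇·F = 6*s^2 - t^2
At (-3, -1): 53.

53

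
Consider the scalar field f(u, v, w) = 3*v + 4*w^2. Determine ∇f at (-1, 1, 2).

∂f/∂u = 0
∂f/∂v = 3
∂f/∂w = 8*w
∇f = (0, 3, 8*w)
At (-1, 1, 2): (0, 3, 16).

(0, 3, 16)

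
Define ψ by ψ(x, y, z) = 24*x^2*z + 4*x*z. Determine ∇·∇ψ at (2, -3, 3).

∂²ψ/∂x² = 48*z
∂²ψ/∂y² = 0
∂²ψ/∂z² = 0
∇²ψ = 48*z
At (2, -3, 3): 144.

144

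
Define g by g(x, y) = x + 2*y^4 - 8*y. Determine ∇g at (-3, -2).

∂g/∂x = 1
∂g/∂y = 8*y^3 - 8
∇g = (1, 8*y^3 - 8)
At (-3, -2): (1, -72).

(1, -72)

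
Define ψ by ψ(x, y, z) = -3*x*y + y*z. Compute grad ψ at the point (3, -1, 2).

∂ψ/∂x = -3*y
∂ψ/∂y = -3*x + z
∂ψ/∂z = y
∇ψ = (-3*y, -3*x + z, y)
At (3, -1, 2): (3, -7, -1).

(3, -7, -1)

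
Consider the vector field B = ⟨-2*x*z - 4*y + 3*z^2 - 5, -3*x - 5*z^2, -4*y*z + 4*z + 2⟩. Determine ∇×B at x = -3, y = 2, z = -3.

(∇×B)₁ = ∂B₃/∂y − ∂B₂/∂z = 6*z
(∇×B)₂ = ∂B₁/∂z − ∂B₃/∂x = -2*x + 6*z
(∇×B)₃ = ∂B₂/∂x − ∂B₁/∂y = 1
∇×B = (6*z, -2*x + 6*z, 1)
At (-3, 2, -3): (-18, -12, 1).

(-18, -12, 1)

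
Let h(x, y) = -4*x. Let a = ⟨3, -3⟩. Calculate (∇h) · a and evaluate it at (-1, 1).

∂h/∂x = -4
∂h/∂y = 0
∇h at (-1, 1) = (-4, 0)
∇h · a = (-4)(3) + (0)(-3) = -12

-12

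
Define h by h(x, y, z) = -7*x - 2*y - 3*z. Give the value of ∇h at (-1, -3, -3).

(-7, -2, -3)

∂h/∂x = -7
∂h/∂y = -2
∂h/∂z = -3
∇h = (-7, -2, -3)
At (-1, -3, -3): (-7, -2, -3).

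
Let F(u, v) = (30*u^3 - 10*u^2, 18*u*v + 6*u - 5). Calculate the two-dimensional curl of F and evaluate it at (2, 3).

∂F₂/∂u = 18*v + 6
∂F₁/∂v = 0
Scalar curl = 18*v + 6
At (2, 3): 60.

60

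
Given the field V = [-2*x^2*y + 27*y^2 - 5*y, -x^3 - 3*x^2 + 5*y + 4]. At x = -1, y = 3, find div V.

17

∂V₁/∂x = -4*x*y
∂V₂/∂y = 5
∇·V = -4*x*y + 5
At (-1, 3): 17.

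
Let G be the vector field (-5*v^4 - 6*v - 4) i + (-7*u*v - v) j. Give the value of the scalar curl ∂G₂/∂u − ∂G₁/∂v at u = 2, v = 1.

19

∂G₂/∂u = -7*v
∂G₁/∂v = -20*v^3 - 6
Scalar curl = 20*v^3 - 7*v + 6
At (2, 1): 19.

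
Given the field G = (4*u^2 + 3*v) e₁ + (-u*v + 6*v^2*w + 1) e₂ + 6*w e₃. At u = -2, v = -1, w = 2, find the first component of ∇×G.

-6

(∇×G)_1 = ∂G₃/∂v − ∂G₂/∂w
= 0 − (6*v^2)
= -6*v^2
At (-2, -1, 2): -6.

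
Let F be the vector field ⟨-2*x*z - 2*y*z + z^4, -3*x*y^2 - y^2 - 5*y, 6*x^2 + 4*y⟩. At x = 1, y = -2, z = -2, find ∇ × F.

(∇×F)₁ = ∂F₃/∂y − ∂F₂/∂z = 4
(∇×F)₂ = ∂F₁/∂z − ∂F₃/∂x = -14*x - 2*y + 4*z^3
(∇×F)₃ = ∂F₂/∂x − ∂F₁/∂y = -3*y^2 + 2*z
∇×F = (4, -14*x - 2*y + 4*z^3, -3*y^2 + 2*z)
At (1, -2, -2): (4, -42, -16).

(4, -42, -16)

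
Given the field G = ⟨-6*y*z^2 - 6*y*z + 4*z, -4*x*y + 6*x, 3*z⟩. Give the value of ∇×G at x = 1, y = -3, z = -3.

(∇×G)₁ = ∂G₃/∂y − ∂G₂/∂z = 0
(∇×G)₂ = ∂G₁/∂z − ∂G₃/∂x = -12*y*z - 6*y + 4
(∇×G)₃ = ∂G₂/∂x − ∂G₁/∂y = -4*y + 6*z^2 + 6*z + 6
∇×G = (0, -12*y*z - 6*y + 4, -4*y + 6*z^2 + 6*z + 6)
At (1, -3, -3): (0, -86, 54).

(0, -86, 54)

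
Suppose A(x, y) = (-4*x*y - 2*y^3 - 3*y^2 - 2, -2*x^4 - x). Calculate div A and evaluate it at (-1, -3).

∂A₁/∂x = -4*y
∂A₂/∂y = 0
∇·A = -4*y
At (-1, -3): 12.

12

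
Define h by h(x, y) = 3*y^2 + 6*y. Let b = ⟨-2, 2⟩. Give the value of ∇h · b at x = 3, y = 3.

∂h/∂x = 0
∂h/∂y = 6*y + 6
∇h at (3, 3) = (0, 24)
∇h · b = (0)(-2) + (24)(2) = 48

48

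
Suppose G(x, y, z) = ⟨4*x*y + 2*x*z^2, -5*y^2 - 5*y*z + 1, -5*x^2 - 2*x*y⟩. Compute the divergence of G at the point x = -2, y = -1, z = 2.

4

∂G₁/∂x = 4*y + 2*z^2
∂G₂/∂y = -10*y - 5*z
∂G₃/∂z = 0
∇·G = -6*y + 2*z^2 - 5*z
At (-2, -1, 2): 4.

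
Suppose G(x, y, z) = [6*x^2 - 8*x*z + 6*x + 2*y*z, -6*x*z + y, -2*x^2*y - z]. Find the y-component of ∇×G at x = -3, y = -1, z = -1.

34

(∇×G)_2 = ∂G₁/∂z − ∂G₃/∂x
= -8*x + 2*y − (-4*x*y)
= 4*x*y - 8*x + 2*y
At (-3, -1, -1): 34.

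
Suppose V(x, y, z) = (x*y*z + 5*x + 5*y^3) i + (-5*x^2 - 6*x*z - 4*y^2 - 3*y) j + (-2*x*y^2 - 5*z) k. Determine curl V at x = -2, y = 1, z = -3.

(-4, 0, 17)

(∇×V)₁ = ∂V₃/∂y − ∂V₂/∂z = -4*x*y + 6*x
(∇×V)₂ = ∂V₁/∂z − ∂V₃/∂x = x*y + 2*y^2
(∇×V)₃ = ∂V₂/∂x − ∂V₁/∂y = -x*z - 10*x - 15*y^2 - 6*z
∇×V = (-4*x*y + 6*x, x*y + 2*y^2, -x*z - 10*x - 15*y^2 - 6*z)
At (-2, 1, -3): (-4, 0, 17).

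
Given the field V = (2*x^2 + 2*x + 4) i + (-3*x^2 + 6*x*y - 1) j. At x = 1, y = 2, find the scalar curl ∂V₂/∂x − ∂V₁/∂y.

6

∂V₂/∂x = -6*x + 6*y
∂V₁/∂y = 0
Scalar curl = -6*x + 6*y
At (1, 2): 6.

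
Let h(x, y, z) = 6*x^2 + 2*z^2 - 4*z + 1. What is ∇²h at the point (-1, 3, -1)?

16

∂²h/∂x² = 12
∂²h/∂y² = 0
∂²h/∂z² = 4
∇²h = 16
At (-1, 3, -1): 16.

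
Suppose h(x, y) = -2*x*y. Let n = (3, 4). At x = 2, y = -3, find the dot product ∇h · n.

∂h/∂x = -2*y
∂h/∂y = -2*x
∇h at (2, -3) = (6, -4)
∇h · n = (6)(3) + (-4)(4) = 2

2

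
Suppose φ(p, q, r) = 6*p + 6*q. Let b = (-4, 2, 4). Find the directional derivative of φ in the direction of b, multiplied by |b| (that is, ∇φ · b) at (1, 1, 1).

∂φ/∂p = 6
∂φ/∂q = 6
∂φ/∂r = 0
∇φ at (1, 1, 1) = (6, 6, 0)
∇φ · b = (6)(-4) + (6)(2) + (0)(4) = -12

-12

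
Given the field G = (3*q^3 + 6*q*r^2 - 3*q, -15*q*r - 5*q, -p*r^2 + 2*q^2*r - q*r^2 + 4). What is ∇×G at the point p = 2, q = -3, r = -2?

(-25, 76, -102)

(∇×G)₁ = ∂G₃/∂q − ∂G₂/∂r = 4*q*r + 15*q - r^2
(∇×G)₂ = ∂G₁/∂r − ∂G₃/∂p = 12*q*r + r^2
(∇×G)₃ = ∂G₂/∂p − ∂G₁/∂q = -9*q^2 - 6*r^2 + 3
∇×G = (4*q*r + 15*q - r^2, 12*q*r + r^2, -9*q^2 - 6*r^2 + 3)
At (2, -3, -2): (-25, 76, -102).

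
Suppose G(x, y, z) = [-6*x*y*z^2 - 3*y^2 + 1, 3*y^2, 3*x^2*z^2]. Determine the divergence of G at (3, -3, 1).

54

∂G₁/∂x = -6*y*z^2
∂G₂/∂y = 6*y
∂G₃/∂z = 6*x^2*z
∇·G = 6*x^2*z - 6*y*z^2 + 6*y
At (3, -3, 1): 54.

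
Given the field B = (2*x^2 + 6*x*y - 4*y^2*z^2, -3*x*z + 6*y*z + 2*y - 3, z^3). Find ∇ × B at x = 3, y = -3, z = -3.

(27, 216, -225)

(∇×B)₁ = ∂B₃/∂y − ∂B₂/∂z = 3*x - 6*y
(∇×B)₂ = ∂B₁/∂z − ∂B₃/∂x = -8*y^2*z
(∇×B)₃ = ∂B₂/∂x − ∂B₁/∂y = -6*x + 8*y*z^2 - 3*z
∇×B = (3*x - 6*y, -8*y^2*z, -6*x + 8*y*z^2 - 3*z)
At (3, -3, -3): (27, 216, -225).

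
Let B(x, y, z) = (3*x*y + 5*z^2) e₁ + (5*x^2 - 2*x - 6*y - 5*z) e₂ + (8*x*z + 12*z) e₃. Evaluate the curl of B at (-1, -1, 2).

(5, 4, -9)

(∇×B)₁ = ∂B₃/∂y − ∂B₂/∂z = 5
(∇×B)₂ = ∂B₁/∂z − ∂B₃/∂x = 2*z
(∇×B)₃ = ∂B₂/∂x − ∂B₁/∂y = 7*x - 2
∇×B = (5, 2*z, 7*x - 2)
At (-1, -1, 2): (5, 4, -9).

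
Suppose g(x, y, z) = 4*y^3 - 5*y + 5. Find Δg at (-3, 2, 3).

48

∂²g/∂x² = 0
∂²g/∂y² = 24*y
∂²g/∂z² = 0
∇²g = 24*y
At (-3, 2, 3): 48.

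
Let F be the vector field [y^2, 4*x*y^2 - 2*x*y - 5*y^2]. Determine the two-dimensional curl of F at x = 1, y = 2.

8

∂F₂/∂x = 4*y^2 - 2*y
∂F₁/∂y = 2*y
Scalar curl = 4*y^2 - 4*y
At (1, 2): 8.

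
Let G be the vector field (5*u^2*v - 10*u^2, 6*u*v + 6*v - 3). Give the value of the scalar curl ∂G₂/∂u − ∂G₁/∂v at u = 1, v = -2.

∂G₂/∂u = 6*v
∂G₁/∂v = 5*u^2
Scalar curl = -5*u^2 + 6*v
At (1, -2): -17.

-17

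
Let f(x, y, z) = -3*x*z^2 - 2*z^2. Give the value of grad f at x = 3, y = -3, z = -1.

(-3, 0, 22)

∂f/∂x = -3*z^2
∂f/∂y = 0
∂f/∂z = -6*x*z - 4*z
∇f = (-3*z^2, 0, -6*x*z - 4*z)
At (3, -3, -1): (-3, 0, 22).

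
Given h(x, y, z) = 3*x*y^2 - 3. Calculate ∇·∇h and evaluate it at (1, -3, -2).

∂²h/∂x² = 0
∂²h/∂y² = 6*x
∂²h/∂z² = 0
∇²h = 6*x
At (1, -3, -2): 6.

6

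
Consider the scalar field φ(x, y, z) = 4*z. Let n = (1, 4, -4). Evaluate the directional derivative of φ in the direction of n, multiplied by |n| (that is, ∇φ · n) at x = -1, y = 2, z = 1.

∂φ/∂x = 0
∂φ/∂y = 0
∂φ/∂z = 4
∇φ at (-1, 2, 1) = (0, 0, 4)
∇φ · n = (0)(1) + (0)(4) + (4)(-4) = -16

-16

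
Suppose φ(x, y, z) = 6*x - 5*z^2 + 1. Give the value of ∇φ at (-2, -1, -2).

∂φ/∂x = 6
∂φ/∂y = 0
∂φ/∂z = -10*z
∇φ = (6, 0, -10*z)
At (-2, -1, -2): (6, 0, 20).

(6, 0, 20)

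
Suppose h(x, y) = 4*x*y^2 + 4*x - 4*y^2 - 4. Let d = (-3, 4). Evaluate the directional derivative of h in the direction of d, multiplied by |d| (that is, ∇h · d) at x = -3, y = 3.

-504

∂h/∂x = 4*y^2 + 4
∂h/∂y = 8*x*y - 8*y
∇h at (-3, 3) = (40, -96)
∇h · d = (40)(-3) + (-96)(4) = -504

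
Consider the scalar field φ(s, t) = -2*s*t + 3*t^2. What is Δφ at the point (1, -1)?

∂²φ/∂s² = 0
∂²φ/∂t² = 6
∇²φ = 6
At (1, -1): 6.

6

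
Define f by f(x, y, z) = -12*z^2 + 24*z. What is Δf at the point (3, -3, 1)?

∂²f/∂x² = 0
∂²f/∂y² = 0
∂²f/∂z² = -24
∇²f = -24
At (3, -3, 1): -24.

-24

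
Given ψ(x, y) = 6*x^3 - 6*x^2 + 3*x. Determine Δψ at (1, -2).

24

∂²ψ/∂x² = 12*(3*x - 1)
∂²ψ/∂y² = 0
∇²ψ = 36*x - 12
At (1, -2): 24.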